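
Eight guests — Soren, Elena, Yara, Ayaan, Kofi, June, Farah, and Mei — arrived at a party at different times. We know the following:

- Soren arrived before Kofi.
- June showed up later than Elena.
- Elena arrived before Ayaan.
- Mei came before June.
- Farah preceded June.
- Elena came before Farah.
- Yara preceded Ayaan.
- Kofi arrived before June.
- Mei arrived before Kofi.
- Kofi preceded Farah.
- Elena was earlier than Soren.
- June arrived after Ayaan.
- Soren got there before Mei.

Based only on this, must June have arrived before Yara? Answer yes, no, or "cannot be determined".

no

Tracing the constraints gives Yara → Ayaan → June, so Yara must come before June.
That means June cannot be before Yara.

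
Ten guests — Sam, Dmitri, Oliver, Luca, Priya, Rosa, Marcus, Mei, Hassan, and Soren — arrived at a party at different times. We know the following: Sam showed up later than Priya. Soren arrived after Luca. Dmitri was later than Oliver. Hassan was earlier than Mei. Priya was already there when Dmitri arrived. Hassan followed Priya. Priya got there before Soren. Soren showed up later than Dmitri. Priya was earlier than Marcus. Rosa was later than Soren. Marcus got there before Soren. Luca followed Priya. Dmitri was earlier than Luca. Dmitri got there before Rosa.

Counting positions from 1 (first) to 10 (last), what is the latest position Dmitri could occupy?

7

Dmitri must come before Luca, Rosa, and Soren — 3 guests forced after them.
Everything else can be placed before Dmitri in some valid order, so Dmitri can sit as late as position 10 − 3 = 7.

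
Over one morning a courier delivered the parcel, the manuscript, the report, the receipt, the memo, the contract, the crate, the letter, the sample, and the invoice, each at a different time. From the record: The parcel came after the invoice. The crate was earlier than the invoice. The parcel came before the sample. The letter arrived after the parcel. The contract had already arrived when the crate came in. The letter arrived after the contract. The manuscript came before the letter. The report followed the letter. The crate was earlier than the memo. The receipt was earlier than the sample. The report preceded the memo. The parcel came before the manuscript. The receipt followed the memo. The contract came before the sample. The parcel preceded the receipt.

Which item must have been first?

the contract

The contract has a chain of constraints placing it before every other item, so the contract must be first.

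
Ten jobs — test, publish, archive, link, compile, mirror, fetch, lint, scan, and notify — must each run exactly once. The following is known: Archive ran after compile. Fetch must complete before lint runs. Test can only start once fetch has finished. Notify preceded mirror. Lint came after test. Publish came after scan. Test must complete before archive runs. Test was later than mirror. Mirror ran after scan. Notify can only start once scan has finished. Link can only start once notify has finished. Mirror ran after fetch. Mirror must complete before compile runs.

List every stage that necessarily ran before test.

fetch, mirror, notify, scan

Directly stated before test: fetch and mirror.
Notify reaches test via notify → mirror → test.
Scan reaches test via scan → mirror → test.
No chain forces archive (or any of the others) ahead of test.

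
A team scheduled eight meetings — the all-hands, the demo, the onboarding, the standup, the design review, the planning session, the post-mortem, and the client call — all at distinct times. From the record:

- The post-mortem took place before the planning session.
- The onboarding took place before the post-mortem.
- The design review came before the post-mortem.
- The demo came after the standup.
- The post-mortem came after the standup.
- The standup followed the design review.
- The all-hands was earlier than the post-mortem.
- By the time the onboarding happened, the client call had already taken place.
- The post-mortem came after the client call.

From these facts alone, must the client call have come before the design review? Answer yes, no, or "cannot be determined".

cannot be determined

No chain of stated constraints runs from the client call to the design review, and none runs from the design review to the client call either.
So the relative order of the client call and the design review is not fixed by the given facts.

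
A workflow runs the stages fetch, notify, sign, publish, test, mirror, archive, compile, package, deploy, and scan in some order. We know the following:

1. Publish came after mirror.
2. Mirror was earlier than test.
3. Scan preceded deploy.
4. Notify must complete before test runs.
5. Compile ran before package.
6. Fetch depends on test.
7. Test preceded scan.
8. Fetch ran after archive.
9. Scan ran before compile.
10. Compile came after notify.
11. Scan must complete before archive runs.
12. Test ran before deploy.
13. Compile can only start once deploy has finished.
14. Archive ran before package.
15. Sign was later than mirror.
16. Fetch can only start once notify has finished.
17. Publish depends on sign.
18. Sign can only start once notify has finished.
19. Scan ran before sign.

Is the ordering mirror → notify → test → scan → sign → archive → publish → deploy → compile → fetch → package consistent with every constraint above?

yes

Check each stated constraint against the proposed order — e.g. notify is ahead of compile; notify is ahead of fetch. Every pair is in the required order; nothing is violated.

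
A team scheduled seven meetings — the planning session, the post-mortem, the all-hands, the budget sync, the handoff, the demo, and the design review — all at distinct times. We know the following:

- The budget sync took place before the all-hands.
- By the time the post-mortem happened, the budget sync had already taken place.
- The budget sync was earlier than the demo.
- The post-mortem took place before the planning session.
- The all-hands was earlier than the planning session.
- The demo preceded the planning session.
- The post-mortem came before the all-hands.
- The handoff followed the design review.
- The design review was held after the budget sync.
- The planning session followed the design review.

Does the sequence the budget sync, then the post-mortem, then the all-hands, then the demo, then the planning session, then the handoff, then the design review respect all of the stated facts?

The constraints require the design review before the handoff, but in the proposed sequence the handoff appears ahead of the design review. That one violation is enough.

no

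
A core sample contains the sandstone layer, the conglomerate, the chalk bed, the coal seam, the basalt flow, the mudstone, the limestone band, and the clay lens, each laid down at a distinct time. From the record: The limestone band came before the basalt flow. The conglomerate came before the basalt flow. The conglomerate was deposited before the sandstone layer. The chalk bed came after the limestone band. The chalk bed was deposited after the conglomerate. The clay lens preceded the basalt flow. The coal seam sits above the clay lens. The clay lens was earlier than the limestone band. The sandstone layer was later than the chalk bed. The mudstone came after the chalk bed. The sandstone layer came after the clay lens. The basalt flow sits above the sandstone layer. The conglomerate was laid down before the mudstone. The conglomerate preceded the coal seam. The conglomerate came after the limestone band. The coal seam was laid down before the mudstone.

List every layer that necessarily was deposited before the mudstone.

Directly stated before the mudstone: the chalk bed, the coal seam, and the conglomerate.
The clay lens reaches the mudstone via the clay lens → the coal seam → the mudstone.
The limestone band reaches the mudstone via the limestone band → the chalk bed → the mudstone.

the chalk bed, the clay lens, the coal seam, the conglomerate, the limestone band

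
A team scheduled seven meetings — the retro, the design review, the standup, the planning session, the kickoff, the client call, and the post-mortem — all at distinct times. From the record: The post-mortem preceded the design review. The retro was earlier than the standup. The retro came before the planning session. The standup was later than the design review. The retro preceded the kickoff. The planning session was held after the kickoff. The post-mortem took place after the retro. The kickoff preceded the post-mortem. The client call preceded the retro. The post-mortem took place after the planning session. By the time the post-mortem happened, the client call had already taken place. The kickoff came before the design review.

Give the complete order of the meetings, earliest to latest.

The constraints fix every adjacent pair, so only one ordering works:
the client call → the retro → the kickoff → the planning session → the post-mortem → the design review → the standup.

the client call, the retro, the kickoff, the planning session, the post-mortem, the design review, the standup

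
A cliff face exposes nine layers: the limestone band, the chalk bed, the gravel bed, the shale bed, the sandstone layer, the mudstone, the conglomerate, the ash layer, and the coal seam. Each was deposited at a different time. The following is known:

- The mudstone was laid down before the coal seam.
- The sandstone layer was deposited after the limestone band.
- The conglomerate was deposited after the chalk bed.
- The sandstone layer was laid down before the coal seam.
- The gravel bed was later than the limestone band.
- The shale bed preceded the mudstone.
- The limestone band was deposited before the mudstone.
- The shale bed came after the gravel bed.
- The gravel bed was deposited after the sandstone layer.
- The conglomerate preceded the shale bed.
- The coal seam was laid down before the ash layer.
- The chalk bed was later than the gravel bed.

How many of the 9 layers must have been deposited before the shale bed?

5

Directly stated before the shale bed: the conglomerate and the gravel bed.
The chalk bed reaches the shale bed via the chalk bed → the conglomerate → the shale bed.
The limestone band reaches the shale bed via the limestone band → the gravel bed → the shale bed.
The sandstone layer reaches the shale bed via the sandstone layer → the gravel bed → the shale bed.
That's the chalk bed, the conglomerate, the gravel bed, the limestone band, and the sandstone layer — 5 in all.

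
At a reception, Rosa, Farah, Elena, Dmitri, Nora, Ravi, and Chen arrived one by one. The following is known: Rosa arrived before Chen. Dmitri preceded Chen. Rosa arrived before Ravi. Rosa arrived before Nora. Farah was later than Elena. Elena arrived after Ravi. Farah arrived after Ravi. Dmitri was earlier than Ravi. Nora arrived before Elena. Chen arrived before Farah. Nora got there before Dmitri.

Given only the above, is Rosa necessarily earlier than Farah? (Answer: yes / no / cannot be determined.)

yes

Chain the constraints: Rosa → Ravi → Farah. Each link is directly stated, so Rosa comes before Farah.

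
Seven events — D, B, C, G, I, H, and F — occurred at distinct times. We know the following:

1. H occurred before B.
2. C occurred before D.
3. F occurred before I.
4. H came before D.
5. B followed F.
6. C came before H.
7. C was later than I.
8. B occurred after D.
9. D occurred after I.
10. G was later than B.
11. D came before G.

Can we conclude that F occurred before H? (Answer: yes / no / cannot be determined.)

Chain the constraints: F → I → C → H. Each link is directly stated, so F comes before H.

yes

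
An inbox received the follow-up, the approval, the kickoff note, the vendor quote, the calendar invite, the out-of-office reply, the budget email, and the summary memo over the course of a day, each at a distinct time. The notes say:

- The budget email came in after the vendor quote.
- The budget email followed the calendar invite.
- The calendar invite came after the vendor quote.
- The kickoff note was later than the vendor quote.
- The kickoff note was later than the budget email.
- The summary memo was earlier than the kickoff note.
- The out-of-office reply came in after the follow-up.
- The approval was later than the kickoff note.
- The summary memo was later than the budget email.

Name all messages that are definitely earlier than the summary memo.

the budget email, the calendar invite, the vendor quote

Directly stated before the summary memo: the budget email.
The calendar invite reaches the summary memo via the calendar invite → the budget email → the summary memo.
The vendor quote reaches the summary memo via the vendor quote → the budget email → the summary memo.
No chain forces the follow-up (or any of the others) ahead of the summary memo.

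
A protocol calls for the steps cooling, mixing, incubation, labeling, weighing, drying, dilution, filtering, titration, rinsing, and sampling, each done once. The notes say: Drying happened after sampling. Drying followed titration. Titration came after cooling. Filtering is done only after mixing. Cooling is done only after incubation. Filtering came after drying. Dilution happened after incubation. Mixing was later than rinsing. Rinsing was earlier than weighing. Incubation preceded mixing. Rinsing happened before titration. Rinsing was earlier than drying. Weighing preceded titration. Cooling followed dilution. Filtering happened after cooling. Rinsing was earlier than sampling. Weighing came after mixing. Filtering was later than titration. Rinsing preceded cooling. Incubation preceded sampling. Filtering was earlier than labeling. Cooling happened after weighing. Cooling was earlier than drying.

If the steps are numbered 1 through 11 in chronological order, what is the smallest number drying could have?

Cooling, dilution, incubation, mixing, rinsing, sampling, titration, and weighing must all come before drying — 8 forced predecessors.
Nothing else is forced ahead of drying, so its earliest slot is position 8 + 1 = 9.

9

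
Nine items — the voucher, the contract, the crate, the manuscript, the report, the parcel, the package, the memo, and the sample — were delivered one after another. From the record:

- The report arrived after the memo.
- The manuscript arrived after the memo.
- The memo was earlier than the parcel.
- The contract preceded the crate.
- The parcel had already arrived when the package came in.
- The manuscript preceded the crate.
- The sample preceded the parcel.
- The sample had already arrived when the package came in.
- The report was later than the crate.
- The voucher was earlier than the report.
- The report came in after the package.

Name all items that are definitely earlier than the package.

the memo, the parcel, the sample

Directly stated before the package: the parcel and the sample.
The memo reaches the package via the memo → the parcel → the package.
No chain forces the report (or any of the others) ahead of the package.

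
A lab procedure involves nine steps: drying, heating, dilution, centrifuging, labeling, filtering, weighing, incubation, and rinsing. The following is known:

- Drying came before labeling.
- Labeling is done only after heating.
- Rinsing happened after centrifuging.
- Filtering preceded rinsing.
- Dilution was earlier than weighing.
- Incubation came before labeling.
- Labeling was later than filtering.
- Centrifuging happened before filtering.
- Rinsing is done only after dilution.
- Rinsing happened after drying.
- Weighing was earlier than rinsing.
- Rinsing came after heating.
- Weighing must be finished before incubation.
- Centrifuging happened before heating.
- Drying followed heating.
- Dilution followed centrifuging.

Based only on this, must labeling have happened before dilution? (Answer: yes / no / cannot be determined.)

no

Tracing the constraints gives dilution → weighing → incubation → labeling, so dilution must come before labeling.
That means labeling cannot be before dilution.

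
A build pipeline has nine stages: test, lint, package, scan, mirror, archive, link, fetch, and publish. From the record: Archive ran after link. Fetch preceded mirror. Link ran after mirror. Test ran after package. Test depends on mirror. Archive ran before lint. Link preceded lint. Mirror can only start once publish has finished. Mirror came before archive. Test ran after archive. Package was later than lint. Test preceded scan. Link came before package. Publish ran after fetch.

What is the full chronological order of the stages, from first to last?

fetch, publish, mirror, link, archive, lint, package, test, scan

The constraints fix every adjacent pair, so only one ordering works:
fetch → publish → mirror → link → archive → lint → package → test → scan.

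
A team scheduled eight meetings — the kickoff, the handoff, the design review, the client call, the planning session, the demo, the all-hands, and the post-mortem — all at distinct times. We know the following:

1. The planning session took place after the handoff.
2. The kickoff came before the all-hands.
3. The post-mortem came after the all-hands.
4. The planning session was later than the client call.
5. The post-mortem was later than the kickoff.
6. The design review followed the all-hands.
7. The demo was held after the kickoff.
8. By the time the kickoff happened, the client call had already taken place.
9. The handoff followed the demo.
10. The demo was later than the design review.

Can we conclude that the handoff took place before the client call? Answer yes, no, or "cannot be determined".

no

Tracing the constraints gives the client call → the kickoff → the demo → the handoff, so the client call must come before the handoff.
That means the handoff cannot be before the client call.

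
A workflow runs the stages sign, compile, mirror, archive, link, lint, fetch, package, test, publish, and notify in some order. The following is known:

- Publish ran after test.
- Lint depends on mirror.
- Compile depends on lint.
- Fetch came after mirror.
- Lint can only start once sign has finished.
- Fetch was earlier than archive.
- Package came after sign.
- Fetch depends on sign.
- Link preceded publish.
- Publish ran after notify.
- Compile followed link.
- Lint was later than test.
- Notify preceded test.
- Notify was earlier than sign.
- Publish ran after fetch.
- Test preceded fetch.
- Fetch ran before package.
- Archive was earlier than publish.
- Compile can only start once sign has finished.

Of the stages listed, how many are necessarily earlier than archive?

5

Directly stated before archive: fetch.
Mirror reaches archive via mirror → fetch → archive.
Notify reaches archive via notify → test → fetch → archive.
Sign reaches archive via sign → fetch → archive.
Likewise test reaches archive by chaining the stated constraints.
No chain forces lint (or any of the others) ahead of archive.
That's fetch, mirror, notify, sign, and test — 5 in all.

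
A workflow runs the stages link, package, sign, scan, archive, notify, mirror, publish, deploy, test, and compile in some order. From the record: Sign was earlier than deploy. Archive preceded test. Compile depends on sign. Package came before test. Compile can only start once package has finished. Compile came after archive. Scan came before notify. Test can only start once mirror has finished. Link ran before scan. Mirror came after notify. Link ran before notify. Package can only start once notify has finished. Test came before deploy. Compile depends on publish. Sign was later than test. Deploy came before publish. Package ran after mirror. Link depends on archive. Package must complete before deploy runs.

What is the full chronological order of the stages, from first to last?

archive, link, scan, notify, mirror, package, test, sign, deploy, publish, compile

The constraints fix every adjacent pair, so only one ordering works:
archive → link → scan → notify → mirror → package → test → sign → deploy → publish → compile.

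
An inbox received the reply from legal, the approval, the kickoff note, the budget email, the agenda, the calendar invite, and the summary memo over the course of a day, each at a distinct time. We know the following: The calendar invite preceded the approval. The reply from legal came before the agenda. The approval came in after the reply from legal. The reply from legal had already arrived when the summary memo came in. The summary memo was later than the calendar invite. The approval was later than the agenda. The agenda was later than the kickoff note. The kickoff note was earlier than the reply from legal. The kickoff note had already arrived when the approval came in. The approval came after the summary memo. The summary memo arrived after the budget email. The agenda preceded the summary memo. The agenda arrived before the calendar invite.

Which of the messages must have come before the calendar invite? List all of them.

Directly stated before the calendar invite: the agenda.
The kickoff note reaches the calendar invite via the kickoff note → the agenda → the calendar invite.
The reply from legal reaches the calendar invite via the reply from legal → the agenda → the calendar invite.
No chain forces the approval (or any of the others) ahead of the calendar invite.

the agenda, the kickoff note, the reply from legal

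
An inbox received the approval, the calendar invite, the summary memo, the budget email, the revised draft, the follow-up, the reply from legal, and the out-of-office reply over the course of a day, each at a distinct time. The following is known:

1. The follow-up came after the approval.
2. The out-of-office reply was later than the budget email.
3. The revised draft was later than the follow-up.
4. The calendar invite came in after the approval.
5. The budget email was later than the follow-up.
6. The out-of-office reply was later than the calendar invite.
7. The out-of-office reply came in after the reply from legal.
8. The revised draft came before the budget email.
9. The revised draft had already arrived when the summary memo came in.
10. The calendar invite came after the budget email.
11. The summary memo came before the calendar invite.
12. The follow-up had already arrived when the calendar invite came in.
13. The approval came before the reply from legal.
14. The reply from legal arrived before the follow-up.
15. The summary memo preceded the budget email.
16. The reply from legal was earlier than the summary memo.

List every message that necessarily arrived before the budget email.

Directly stated before the budget email: the follow-up, the revised draft, and the summary memo.
The approval reaches the budget email via the approval → the follow-up → the budget email.
The reply from legal reaches the budget email via the reply from legal → the summary memo → the budget email.
No chain forces the out-of-office reply (or any of the others) ahead of the budget email.

the approval, the follow-up, the reply from legal, the revised draft, the summary memo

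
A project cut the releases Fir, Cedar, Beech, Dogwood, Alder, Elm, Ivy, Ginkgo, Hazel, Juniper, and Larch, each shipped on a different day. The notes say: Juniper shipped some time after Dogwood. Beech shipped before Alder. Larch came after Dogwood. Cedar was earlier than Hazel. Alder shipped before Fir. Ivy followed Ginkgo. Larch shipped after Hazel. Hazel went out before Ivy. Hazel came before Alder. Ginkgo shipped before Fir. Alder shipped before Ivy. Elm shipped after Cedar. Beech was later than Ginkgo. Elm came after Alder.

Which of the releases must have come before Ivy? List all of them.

Alder, Beech, Cedar, Ginkgo, Hazel

Directly stated before Ivy: Alder, Ginkgo, and Hazel.
Beech reaches Ivy via Beech → Alder → Ivy.
Cedar reaches Ivy via Cedar → Hazel → Ivy.
No chain forces Fir (or any of the others) ahead of Ivy.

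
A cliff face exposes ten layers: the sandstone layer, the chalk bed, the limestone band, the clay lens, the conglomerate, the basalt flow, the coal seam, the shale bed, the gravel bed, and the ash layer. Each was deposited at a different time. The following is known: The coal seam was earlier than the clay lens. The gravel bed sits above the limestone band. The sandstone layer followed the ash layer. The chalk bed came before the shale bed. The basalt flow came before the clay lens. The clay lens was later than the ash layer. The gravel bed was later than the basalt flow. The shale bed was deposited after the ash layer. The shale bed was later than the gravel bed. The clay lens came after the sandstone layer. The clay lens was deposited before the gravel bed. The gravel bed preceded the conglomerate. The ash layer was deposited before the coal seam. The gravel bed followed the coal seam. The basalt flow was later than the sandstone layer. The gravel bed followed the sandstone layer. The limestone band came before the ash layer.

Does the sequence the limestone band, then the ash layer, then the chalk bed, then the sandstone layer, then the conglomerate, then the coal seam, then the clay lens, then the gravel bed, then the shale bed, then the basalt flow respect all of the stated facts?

no

The constraints require the basalt flow before the gravel bed, but in the proposed sequence the gravel bed appears ahead of the basalt flow. That one violation is enough.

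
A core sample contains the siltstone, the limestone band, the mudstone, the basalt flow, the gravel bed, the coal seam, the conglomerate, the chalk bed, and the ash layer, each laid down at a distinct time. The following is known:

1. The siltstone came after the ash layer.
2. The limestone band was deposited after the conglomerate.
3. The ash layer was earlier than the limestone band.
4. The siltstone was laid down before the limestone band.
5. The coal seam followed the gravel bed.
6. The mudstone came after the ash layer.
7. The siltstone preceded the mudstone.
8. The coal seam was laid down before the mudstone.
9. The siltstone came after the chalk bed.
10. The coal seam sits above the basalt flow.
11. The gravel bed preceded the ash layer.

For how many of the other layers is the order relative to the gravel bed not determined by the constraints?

Forced after the gravel bed: the ash layer, the coal seam, the limestone band, the mudstone, and the siltstone.
That leaves the basalt flow, the chalk bed, and the conglomerate with no forced order relative to the gravel bed — 3.

3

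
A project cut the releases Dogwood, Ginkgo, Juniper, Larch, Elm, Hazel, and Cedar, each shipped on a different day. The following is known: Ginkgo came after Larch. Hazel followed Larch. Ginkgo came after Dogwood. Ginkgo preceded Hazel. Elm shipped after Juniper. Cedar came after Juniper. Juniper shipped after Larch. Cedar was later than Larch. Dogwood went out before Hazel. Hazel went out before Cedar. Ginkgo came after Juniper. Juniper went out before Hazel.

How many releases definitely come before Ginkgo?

Directly stated before Ginkgo: Dogwood, Juniper, and Larch.
That's Dogwood, Juniper, and Larch — 3 in all.

3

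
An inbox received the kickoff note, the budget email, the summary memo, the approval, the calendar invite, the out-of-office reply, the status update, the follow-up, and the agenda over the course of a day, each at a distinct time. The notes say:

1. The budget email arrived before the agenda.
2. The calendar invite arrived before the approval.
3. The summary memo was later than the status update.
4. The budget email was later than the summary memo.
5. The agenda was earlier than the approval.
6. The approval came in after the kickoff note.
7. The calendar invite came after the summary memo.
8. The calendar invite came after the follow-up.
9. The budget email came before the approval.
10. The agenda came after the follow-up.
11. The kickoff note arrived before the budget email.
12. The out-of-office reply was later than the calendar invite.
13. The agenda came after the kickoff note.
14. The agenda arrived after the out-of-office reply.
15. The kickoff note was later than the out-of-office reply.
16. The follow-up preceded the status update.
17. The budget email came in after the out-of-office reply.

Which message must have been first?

The follow-up has a chain of constraints placing it before every other message, so the follow-up must be first.

the follow-up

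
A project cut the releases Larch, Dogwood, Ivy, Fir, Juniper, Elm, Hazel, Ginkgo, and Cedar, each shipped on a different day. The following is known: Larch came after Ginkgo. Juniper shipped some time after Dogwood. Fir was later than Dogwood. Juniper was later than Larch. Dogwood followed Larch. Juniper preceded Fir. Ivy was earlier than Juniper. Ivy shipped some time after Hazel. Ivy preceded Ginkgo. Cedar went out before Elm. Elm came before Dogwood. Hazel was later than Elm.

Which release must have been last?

Fir

Every other release has a chain of constraints placing it before Fir, so Fir is last.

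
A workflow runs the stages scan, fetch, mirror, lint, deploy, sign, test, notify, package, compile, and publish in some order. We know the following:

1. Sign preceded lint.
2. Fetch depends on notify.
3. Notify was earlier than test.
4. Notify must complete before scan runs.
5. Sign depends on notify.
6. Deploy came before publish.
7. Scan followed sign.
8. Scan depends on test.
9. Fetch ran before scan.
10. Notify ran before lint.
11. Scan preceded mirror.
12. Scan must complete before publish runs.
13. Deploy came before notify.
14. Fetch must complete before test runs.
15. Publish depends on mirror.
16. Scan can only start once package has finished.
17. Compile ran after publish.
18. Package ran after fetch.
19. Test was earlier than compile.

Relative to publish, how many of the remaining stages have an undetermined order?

Forced before publish: deploy, fetch, mirror, notify, package, scan, sign, and test; forced after publish: compile.
That leaves lint with no forced order relative to publish — 1.

1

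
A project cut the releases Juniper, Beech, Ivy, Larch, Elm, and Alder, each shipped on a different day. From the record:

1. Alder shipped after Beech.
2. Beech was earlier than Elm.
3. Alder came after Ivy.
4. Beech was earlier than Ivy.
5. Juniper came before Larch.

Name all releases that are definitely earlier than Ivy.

Directly stated before Ivy: Beech.
No chain forces Juniper (or any of the others) ahead of Ivy.

Beech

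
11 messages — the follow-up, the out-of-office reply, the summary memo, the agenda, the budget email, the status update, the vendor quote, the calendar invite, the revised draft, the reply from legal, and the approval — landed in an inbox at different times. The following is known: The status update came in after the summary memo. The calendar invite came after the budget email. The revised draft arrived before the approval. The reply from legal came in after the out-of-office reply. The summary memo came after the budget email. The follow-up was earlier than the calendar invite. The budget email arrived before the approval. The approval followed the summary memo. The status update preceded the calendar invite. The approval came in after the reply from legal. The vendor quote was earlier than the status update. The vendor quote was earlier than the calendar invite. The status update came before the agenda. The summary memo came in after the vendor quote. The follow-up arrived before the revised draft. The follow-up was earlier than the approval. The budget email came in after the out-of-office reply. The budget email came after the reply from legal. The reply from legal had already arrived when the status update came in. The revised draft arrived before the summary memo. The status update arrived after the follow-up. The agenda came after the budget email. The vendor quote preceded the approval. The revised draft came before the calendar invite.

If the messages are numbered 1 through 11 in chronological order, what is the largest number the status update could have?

The status update must come before the agenda and the calendar invite — 2 messages forced after it.
Everything else can be placed before the status update in some valid order, so the status update can sit as late as position 11 − 2 = 9.

9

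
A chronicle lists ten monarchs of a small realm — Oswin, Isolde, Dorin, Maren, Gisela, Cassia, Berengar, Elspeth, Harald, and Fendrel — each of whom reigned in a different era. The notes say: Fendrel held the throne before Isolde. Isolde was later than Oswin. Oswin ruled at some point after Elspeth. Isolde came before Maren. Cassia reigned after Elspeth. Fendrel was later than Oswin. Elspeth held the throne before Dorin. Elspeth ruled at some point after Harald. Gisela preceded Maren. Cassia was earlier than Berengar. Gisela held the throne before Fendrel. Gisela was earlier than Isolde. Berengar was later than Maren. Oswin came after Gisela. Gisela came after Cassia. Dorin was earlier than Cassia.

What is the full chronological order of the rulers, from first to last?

Harald, Elspeth, Dorin, Cassia, Gisela, Oswin, Fendrel, Isolde, Maren, Berengar

The constraints fix every adjacent pair, so only one ordering works:
Harald → Elspeth → Dorin → Cassia → Gisela → Oswin → Fendrel → Isolde → Maren → Berengar.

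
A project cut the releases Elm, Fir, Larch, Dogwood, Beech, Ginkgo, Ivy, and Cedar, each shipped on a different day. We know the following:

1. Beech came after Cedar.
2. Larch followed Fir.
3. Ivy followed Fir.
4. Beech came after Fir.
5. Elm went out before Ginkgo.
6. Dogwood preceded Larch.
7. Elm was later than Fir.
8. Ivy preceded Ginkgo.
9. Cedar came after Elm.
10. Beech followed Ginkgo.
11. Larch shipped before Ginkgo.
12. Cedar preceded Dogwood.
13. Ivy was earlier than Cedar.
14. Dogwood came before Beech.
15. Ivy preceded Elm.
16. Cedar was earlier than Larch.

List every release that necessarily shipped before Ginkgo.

Cedar, Dogwood, Elm, Fir, Ivy, Larch

Directly stated before Ginkgo: Elm, Ivy, and Larch.
Cedar reaches Ginkgo via Cedar → Larch → Ginkgo.
Dogwood reaches Ginkgo via Dogwood → Larch → Ginkgo.
Fir reaches Ginkgo via Fir → Larch → Ginkgo.
No chain forces Beech ahead of Ginkgo.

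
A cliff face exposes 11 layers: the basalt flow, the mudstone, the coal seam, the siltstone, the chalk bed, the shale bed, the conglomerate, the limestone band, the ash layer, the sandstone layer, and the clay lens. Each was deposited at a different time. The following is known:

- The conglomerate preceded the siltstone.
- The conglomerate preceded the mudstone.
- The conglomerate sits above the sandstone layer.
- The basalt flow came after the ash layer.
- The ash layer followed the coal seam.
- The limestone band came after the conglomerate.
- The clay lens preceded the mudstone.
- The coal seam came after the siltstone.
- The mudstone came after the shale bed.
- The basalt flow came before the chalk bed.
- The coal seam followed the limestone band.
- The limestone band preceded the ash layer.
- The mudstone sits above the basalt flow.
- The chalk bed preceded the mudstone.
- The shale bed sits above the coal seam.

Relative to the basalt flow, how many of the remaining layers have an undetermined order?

Forced before the basalt flow: the ash layer, the coal seam, the conglomerate, the limestone band, the sandstone layer, and the siltstone; forced after the basalt flow: the chalk bed and the mudstone.
That leaves the clay lens and the shale bed with no forced order relative to the basalt flow — 2.

2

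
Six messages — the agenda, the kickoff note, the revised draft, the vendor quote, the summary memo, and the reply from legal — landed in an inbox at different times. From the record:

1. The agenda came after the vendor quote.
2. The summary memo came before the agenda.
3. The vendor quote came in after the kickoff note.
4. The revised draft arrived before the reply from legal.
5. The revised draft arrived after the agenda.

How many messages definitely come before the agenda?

3

Directly stated before the agenda: the summary memo and the vendor quote.
The kickoff note reaches the agenda via the kickoff note → the vendor quote → the agenda.
No chain forces the reply from legal (or any of the others) ahead of the agenda.
That's the kickoff note, the summary memo, and the vendor quote — 3 in all.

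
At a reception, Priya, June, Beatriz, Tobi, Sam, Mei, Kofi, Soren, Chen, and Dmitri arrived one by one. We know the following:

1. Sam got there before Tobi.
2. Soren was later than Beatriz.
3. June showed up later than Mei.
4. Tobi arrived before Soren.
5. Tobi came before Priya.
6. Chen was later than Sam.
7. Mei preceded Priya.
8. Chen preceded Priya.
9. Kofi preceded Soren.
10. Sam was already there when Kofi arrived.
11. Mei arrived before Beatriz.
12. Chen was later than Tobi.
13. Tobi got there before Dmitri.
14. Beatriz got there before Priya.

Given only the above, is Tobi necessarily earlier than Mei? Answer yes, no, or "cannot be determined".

No chain of stated constraints runs from Tobi to Mei, and none runs from Mei to Tobi either.
So the relative order of Tobi and Mei is not fixed by the given facts.

cannot be determined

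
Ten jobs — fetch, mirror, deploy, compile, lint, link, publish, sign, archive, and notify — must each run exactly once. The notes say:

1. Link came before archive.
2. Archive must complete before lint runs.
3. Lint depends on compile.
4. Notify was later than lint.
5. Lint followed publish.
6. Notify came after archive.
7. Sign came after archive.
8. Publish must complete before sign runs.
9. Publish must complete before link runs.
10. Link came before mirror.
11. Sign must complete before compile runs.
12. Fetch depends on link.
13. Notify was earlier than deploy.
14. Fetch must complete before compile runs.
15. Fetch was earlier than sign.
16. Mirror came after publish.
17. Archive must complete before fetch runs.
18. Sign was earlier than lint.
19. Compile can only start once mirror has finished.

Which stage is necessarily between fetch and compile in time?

Tracing the constraints gives fetch → sign → compile, so sign sits after fetch and before compile.
No other stage is forced both after fetch and before compile.

sign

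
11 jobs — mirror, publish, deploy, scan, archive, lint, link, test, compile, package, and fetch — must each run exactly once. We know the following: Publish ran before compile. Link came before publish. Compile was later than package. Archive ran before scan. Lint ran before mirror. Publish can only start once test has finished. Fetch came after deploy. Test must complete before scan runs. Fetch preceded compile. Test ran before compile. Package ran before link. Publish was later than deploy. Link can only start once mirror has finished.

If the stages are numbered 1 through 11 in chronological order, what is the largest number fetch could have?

Fetch must come before compile — 1 stage forced after it.
Everything else can be placed before fetch in some valid order, so fetch can sit as late as position 11 − 1 = 10.

10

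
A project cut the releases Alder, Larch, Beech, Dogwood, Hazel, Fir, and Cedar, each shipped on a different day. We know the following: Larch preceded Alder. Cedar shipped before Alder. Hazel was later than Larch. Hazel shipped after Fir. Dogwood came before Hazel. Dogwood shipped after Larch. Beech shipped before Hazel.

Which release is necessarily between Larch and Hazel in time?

Dogwood

Tracing the constraints gives Larch → Dogwood → Hazel, so Dogwood sits after Larch and before Hazel.
No other release is forced both after Larch and before Hazel.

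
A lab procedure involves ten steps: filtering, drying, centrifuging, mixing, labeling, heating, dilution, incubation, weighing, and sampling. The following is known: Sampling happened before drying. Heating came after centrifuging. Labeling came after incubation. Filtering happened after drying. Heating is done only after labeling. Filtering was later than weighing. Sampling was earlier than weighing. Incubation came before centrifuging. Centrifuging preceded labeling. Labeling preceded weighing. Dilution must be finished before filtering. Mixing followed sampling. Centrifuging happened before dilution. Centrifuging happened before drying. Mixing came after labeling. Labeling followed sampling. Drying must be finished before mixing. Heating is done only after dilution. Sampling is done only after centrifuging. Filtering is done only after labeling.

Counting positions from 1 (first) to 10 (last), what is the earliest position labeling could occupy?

Centrifuging, incubation, and sampling must all come before labeling — 3 forced predecessors.
Nothing else is forced ahead of labeling, so its earliest slot is position 3 + 1 = 4.

4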